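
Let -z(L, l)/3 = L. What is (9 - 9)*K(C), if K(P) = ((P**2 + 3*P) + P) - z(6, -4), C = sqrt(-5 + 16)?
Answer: 0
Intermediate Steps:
z(L, l) = -3*L
C = sqrt(11) ≈ 3.3166
K(P) = 18 + P**2 + 4*P (K(P) = ((P**2 + 3*P) + P) - (-3)*6 = (P**2 + 4*P) - 1*(-18) = (P**2 + 4*P) + 18 = 18 + P**2 + 4*P)
(9 - 9)*K(C) = (9 - 9)*(18 + (sqrt(11))**2 + 4*sqrt(11)) = 0*(18 + 11 + 4*sqrt(11)) = 0*(29 + 4*sqrt(11)) = 0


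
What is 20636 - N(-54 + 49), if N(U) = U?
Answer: 20641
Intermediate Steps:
20636 - N(-54 + 49) = 20636 - (-54 + 49) = 20636 - 1*(-5) = 20636 + 5 = 20641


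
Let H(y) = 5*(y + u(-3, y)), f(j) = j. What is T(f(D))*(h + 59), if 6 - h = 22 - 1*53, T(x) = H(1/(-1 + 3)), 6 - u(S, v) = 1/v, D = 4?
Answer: 2160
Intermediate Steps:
u(S, v) = 6 - 1/v
H(y) = 30 - 5/y + 5*y (H(y) = 5*(y + (6 - 1/y)) = 5*(6 + y - 1/y) = 30 - 5/y + 5*y)
T(x) = 45/2 (T(x) = 30 - 5/(1/(-1 + 3)) + 5/(-1 + 3) = 30 - 5/(1/2) + 5/2 = 30 - 5/½ + 5*(½) = 30 - 5*2 + 5/2 = 30 - 10 + 5/2 = 45/2)
h = 37 (h = 6 - (22 - 1*53) = 6 - (22 - 53) = 6 - 1*(-31) = 6 + 31 = 37)
T(f(D))*(h + 59) = 45*(37 + 59)/2 = (45/2)*96 = 2160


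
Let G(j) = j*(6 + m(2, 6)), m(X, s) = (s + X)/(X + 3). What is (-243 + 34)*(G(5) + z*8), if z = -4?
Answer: -1254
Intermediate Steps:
m(X, s) = (X + s)/(3 + X)
G(j) = 38*j/5 (G(j) = j*(6 + (2 + 6)/(3 + 2)) = j*(6 + 8/5) = j*(38/5) = 38*j/5)
(-243 + 34)*(G(5) + z*8) = (-243 + 34)*((38/5)*5 - 4*8) = -209*(38 - 32) = -209*6 = -1254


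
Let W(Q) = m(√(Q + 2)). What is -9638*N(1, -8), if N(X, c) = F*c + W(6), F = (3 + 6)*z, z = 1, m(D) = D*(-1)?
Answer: 693936 + 19276*√2 ≈ 7.2120e+5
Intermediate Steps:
m(D) = -D
W(Q) = -√(2 + Q) (W(Q) = -√(Q + 2) = -√(2 + Q))
F = 9 (F = (3 + 6)*1 = 9*1 = 9)
N(X, c) = -2*√2 + 9*c (N(X, c) = 9*c - √(2 + 6) = 9*c - √8 = 9*c - 2*√2 = -2*√2 + 9*c)
-9638*N(1, -8) = -9638*(-2*√2 + 9*(-8)) = -9638*(-2*√2 - 72) = -9638*(-72 - 2*√2) = 693936 + 19276*√2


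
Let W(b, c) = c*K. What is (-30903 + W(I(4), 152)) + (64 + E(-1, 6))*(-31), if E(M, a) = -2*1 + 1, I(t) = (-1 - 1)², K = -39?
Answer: -38784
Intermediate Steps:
I(t) = 4 (I(t) = (-2)² = 4)
E(M, a) = -1 (E(M, a) = -2 + 1 = -1)
W(b, c) = -39*c (W(b, c) = c*(-39) = -39*c)
(-30903 + W(I(4), 152)) + (64 + E(-1, 6))*(-31) = (-30903 - 39*152) + (64 - 1)*(-31) = (-30903 - 5928) + 63*(-31) = -36831 - 1953 = -38784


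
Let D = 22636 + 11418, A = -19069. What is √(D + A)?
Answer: 9*√185 ≈ 122.41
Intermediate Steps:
D = 34054
√(D + A) = √(34054 - 19069) = √14985 = 9*√185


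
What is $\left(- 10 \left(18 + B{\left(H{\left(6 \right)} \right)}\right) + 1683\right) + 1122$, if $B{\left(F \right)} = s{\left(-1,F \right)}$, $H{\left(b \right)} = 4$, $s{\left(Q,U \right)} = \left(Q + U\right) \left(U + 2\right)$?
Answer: $2445$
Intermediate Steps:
$s{\left(Q,U \right)} = \left(2 + U\right) \left(Q + U\right)$ ($s{\left(Q,U \right)} = \left(Q + U\right) \left(2 + U\right) = \left(2 + U\right) \left(Q + U\right)$)
$B{\left(F \right)} = -2 + F + F^{2}$ ($B{\left(F \right)} = F^{2} + 2 \left(-1\right) + 2 F - F = F^{2} - 2 + 2 F - F = -2 + F + F^{2}$)
$\left(- 10 \left(18 + B{\left(H{\left(6 \right)} \right)}\right) + 1683\right) + 1122 = \left(- 10 \left(18 + \left(-2 + 4 + 4^{2}\right)\right) + 1683\right) + 1122 = \left(- 10 \left(18 + \left(-2 + 4 + 16\right)\right) + 1683\right) + 1122 = \left(- 10 \left(18 + 18\right) + 1683\right) + 1122 = \left(\left(-10\right) 36 + 1683\right) + 1122 = \left(-360 + 1683\right) + 1122 = 1323 + 1122 = 2445$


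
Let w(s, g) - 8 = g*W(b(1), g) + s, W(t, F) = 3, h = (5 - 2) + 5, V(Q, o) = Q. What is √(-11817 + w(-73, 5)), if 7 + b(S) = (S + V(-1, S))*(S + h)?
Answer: I*√11867 ≈ 108.94*I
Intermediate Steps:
h = 8 (h = 3 + 5 = 8)
b(S) = -7 + (-1 + S)*(8 + S) (b(S) = -7 + (S - 1)*(S + 8) = -7 + (-1 + S)*(8 + S))
w(s, g) = 8 + s + 3*g (w(s, g) = 8 + (g*3 + s) = 8 + (3*g + s) = 8 + (s + 3*g) = 8 + s + 3*g)
√(-11817 + w(-73, 5)) = √(-11817 + (8 - 73 + 3*5)) = √(-11817 + (8 - 73 + 15)) = √(-11817 - 50) = √(-11867) = I*√11867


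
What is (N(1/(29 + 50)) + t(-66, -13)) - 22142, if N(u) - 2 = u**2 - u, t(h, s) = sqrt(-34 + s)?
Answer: -138175818/6241 + I*sqrt(47) ≈ -22140.0 + 6.8557*I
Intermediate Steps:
N(u) = 2 + u**2 - u (N(u) = 2 + (u**2 - u) = 2 + u**2 - u)
(N(1/(29 + 50)) + t(-66, -13)) - 22142 = ((2 + (1/(29 + 50))**2 - 1/(29 + 50)) + sqrt(-34 - 13)) - 22142 = ((2 + (1/79)**2 - 1/79) + sqrt(-47)) - 22142 = ((2 + (1/79)**2 - 1*1/79) + I*sqrt(47)) - 22142 = ((2 + 1/6241 - 1/79) + I*sqrt(47)) - 22142 = (12404/6241 + I*sqrt(47)) - 22142 = -138175818/6241 + I*sqrt(47)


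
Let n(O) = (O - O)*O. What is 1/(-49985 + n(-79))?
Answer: -1/49985 ≈ -2.0006e-5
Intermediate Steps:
n(O) = 0 (n(O) = 0*O = 0)
1/(-49985 + n(-79)) = 1/(-49985 + 0) = 1/(-49985) = -1/49985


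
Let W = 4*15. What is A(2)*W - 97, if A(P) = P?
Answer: 23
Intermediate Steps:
W = 60
A(2)*W - 97 = 2*60 - 97 = 120 - 97 = 23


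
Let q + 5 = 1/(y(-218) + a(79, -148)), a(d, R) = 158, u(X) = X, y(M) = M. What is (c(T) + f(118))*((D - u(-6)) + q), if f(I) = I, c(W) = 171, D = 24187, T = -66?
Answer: 419419631/60 ≈ 6.9903e+6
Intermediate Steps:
q = -301/60 (q = -5 + 1/(-218 + 158) = -5 + 1/(-60) = -5 - 1/60 = -301/60 ≈ -5.0167)
(c(T) + f(118))*((D - u(-6)) + q) = (171 + 118)*((24187 - 1*(-6)) - 301/60) = 289*((24187 + 6) - 301/60) = 289*(24193 - 301/60) = 289*(1451279/60) = 419419631/60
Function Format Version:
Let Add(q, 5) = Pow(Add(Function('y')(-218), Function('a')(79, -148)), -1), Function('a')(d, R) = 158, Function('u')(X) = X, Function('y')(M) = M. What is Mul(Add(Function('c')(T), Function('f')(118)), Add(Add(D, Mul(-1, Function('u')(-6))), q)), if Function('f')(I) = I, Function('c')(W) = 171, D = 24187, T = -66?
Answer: Rational(419419631, 60) ≈ 6.9903e+6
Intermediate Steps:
q = Rational(-301, 60) (q = Add(-5, Pow(Add(-218, 158), -1)) = Add(-5, Pow(-60, -1)) = Add(-5, Rational(-1, 60)) = Rational(-301, 60) ≈ -5.0167)
Mul(Add(Function('c')(T), Function('f')(118)), Add(Add(D, Mul(-1, Function('u')(-6))), q)) = Mul(Add(171, 118), Add(Add(24187, Mul(-1, -6)), Rational(-301, 60))) = Mul(289, Add(Add(24187, 6), Rational(-301, 60))) = Mul(289, Add(24193, Rational(-301, 60))) = Mul(289, Rational(1451279, 60)) = Rational(419419631, 60)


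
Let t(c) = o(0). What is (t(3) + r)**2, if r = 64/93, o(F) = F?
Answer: 4096/8649 ≈ 0.47358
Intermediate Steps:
t(c) = 0
r = 64/93 (r = 64*(1/93) = 64/93 ≈ 0.68817)
(t(3) + r)**2 = (0 + 64/93)**2 = (64/93)**2 = 4096/8649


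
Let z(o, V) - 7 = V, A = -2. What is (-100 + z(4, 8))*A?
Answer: 170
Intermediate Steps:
z(o, V) = 7 + V
(-100 + z(4, 8))*A = (-100 + (7 + 8))*(-2) = (-100 + 15)*(-2) = -85*(-2) = 170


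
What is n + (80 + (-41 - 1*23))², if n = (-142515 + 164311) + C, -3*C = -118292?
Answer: 184448/3 ≈ 61483.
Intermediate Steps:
C = 118292/3 (C = -⅓*(-118292) = 118292/3 ≈ 39431.)
n = 183680/3 (n = (-142515 + 164311) + 118292/3 = 21796 + 118292/3 = 183680/3 ≈ 61227.)
n + (80 + (-41 - 1*23))² = 183680/3 + (80 + (-41 - 1*23))² = 183680/3 + (80 + (-41 - 23))² = 183680/3 + (80 - 64)² = 183680/3 + 16² = 183680/3 + 256 = 184448/3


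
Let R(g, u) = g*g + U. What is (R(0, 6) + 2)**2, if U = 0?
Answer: 4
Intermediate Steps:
R(g, u) = g**2 (R(g, u) = g*g + 0 = g**2 + 0 = g**2)
(R(0, 6) + 2)**2 = (0**2 + 2)**2 = (0 + 2)**2 = 2**2 = 4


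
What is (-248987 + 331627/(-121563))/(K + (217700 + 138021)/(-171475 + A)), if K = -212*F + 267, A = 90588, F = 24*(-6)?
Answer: -612070681479799/75689969422743 ≈ -8.0865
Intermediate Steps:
F = -144
K = 30795 (K = -212*(-144) + 267 = 30528 + 267 = 30795)
(-248987 + 331627/(-121563))/(K + (217700 + 138021)/(-171475 + A)) = (-248987 + 331627/(-121563))/(30795 + (217700 + 138021)/(-171475 + 90588)) = (-248987 + 331627*(-1/121563))/(30795 + 355721/(-80887)) = (-248987 - 331627/121563)/(30795 + 355721*(-1/80887)) = -30267938308/(121563*(30795 - 355721/80887)) = -30267938308/(121563*2490559444/80887) = -30267938308/121563*80887/2490559444 = -612070681479799/75689969422743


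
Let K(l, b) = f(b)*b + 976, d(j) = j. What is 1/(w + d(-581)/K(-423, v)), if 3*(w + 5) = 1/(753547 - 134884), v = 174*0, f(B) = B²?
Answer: -1811445264/10135554953 ≈ -0.17872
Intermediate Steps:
v = 0
K(l, b) = 976 + b³ (K(l, b) = b²*b + 976 = b³ + 976 = 976 + b³)
w = -9279944/1855989 (w = -5 + 1/(3*(753547 - 134884)) = -5 + (⅓)/618663 = -5 + (⅓)*(1/618663) = -5 + 1/1855989 = -9279944/1855989 ≈ -5.0000)
1/(w + d(-581)/K(-423, v)) = 1/(-9279944/1855989 - 581/(976 + 0³)) = 1/(-9279944/1855989 - 581/(976 + 0)) = 1/(-9279944/1855989 - 581/976) = 1/(-10135554953/1811445264) = -1811445264/10135554953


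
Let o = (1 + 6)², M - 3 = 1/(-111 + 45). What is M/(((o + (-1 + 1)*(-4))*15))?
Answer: 197/48510 ≈ 0.0040610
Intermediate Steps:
M = 197/66 (M = 3 + 1/(-111 + 45) = 3 + 1/(-66) = 3 - 1/66 = 197/66 ≈ 2.9848)
o = 49 (o = 7² = 49)
M/(((o + (-1 + 1)*(-4))*15)) = 197/(66*(((49 + (-1 + 1)*(-4))*15))) = 197/(66*(((49 + 0*(-4))*15))) = 197/(66*(((49 + 0)*15))) = 197/(66*((49*15))) = (197/66)/735 = (197/66)*(1/735) = 197/48510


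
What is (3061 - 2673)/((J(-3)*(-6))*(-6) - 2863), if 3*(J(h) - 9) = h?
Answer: -388/2575 ≈ -0.15068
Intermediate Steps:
J(h) = 9 + h/3
(3061 - 2673)/((J(-3)*(-6))*(-6) - 2863) = (3061 - 2673)/(((9 + (⅓)*(-3))*(-6))*(-6) - 2863) = 388/(((9 - 1)*(-6))*(-6) - 2863) = 388/((8*(-6))*(-6) - 2863) = 388/(-48*(-6) - 2863) = 388/(288 - 2863) = 388/(-2575) = 388*(-1/2575) = -388/2575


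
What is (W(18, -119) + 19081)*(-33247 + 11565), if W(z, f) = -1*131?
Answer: -410873900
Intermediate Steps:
W(z, f) = -131
(W(18, -119) + 19081)*(-33247 + 11565) = (-131 + 19081)*(-33247 + 11565) = 18950*(-21682) = -410873900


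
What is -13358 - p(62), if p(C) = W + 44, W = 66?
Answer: -13468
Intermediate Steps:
p(C) = 110 (p(C) = 66 + 44 = 110)
-13358 - p(62) = -13358 - 1*110 = -13358 - 110 = -13468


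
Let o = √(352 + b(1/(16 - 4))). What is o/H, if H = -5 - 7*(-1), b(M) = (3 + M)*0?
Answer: 2*√22 ≈ 9.3808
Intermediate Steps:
b(M) = 0
o = 4*√22 (o = √(352 + 0) = √352 = 4*√22 ≈ 18.762)
H = 2 (H = -5 + 7 = 2)
o/H = (4*√22)/2 = (4*√22)*(½) = 2*√22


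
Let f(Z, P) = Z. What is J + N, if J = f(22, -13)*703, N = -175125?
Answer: -159659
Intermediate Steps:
J = 15466 (J = 22*703 = 15466)
J + N = 15466 - 175125 = -159659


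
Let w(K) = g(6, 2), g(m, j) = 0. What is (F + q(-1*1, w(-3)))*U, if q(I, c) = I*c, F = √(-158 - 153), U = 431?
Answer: 431*I*√311 ≈ 7600.8*I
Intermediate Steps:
w(K) = 0
F = I*√311 (F = √(-311) = I*√311 ≈ 17.635*I)
(F + q(-1*1, w(-3)))*U = (I*√311 - 1*1*0)*431 = (I*√311 - 1*0)*431 = (I*√311 + 0)*431 = (I*√311)*431 = 431*I*√311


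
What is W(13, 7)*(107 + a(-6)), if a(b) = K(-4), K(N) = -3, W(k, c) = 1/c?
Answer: 104/7 ≈ 14.857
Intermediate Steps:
a(b) = -3
W(13, 7)*(107 + a(-6)) = (107 - 3)/7 = (⅐)*104 = 104/7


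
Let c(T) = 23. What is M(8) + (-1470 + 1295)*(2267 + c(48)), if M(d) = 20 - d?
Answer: -400738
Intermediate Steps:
M(8) + (-1470 + 1295)*(2267 + c(48)) = (20 - 1*8) + (-1470 + 1295)*(2267 + 23) = (20 - 8) - 175*2290 = 12 - 400750 = -400738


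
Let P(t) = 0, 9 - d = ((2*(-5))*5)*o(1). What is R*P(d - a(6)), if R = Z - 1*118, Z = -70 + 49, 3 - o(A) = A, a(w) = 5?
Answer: 0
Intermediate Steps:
o(A) = 3 - A
d = 109 (d = 9 - (2*(-5))*5*(3 - 1*1) = 9 - (-10*5)*(3 - 1) = 9 - (-50)*2 = 9 - 1*(-100) = 9 + 100 = 109)
Z = -21
R = -139 (R = -21 - 1*118 = -21 - 118 = -139)
R*P(d - a(6)) = -139*0 = 0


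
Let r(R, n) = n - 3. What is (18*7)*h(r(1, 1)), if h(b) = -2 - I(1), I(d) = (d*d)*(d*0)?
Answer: -252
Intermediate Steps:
r(R, n) = -3 + n
I(d) = 0 (I(d) = d²*0 = 0)
h(b) = -2 (h(b) = -2 - 1*0 = -2 + 0 = -2)
(18*7)*h(r(1, 1)) = (18*7)*(-2) = 126*(-2) = -252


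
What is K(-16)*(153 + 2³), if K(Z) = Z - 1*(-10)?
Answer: -966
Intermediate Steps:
K(Z) = 10 + Z (K(Z) = Z + 10 = 10 + Z)
K(-16)*(153 + 2³) = (10 - 16)*(153 + 2³) = -6*(153 + 8) = -6*161 = -966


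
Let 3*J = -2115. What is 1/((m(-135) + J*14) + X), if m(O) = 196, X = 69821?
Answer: 1/60147 ≈ 1.6626e-5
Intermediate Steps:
J = -705 (J = (⅓)*(-2115) = -705)
1/((m(-135) + J*14) + X) = 1/((196 - 705*14) + 69821) = 1/((196 - 9870) + 69821) = 1/(-9674 + 69821) = 1/60147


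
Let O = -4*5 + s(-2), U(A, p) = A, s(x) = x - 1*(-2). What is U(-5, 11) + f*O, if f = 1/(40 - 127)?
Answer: -415/87 ≈ -4.7701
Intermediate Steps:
f = -1/87 (f = 1/(-87) = -1/87 ≈ -0.011494)
s(x) = 2 + x (s(x) = x + 2 = 2 + x)
O = -20 (O = -4*5 + (2 - 2) = -20 + 0 = -20)
U(-5, 11) + f*O = -5 - 1/87*(-20) = -5 + 20/87 = -415/87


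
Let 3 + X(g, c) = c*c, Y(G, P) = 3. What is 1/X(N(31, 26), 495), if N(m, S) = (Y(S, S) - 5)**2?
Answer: 1/245022 ≈ 4.0813e-6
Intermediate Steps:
N(m, S) = 4 (N(m, S) = (3 - 5)**2 = (-2)**2 = 4)
X(g, c) = -3 + c**2 (X(g, c) = -3 + c*c = -3 + c**2)
1/X(N(31, 26), 495) = 1/(-3 + 495**2) = 1/(-3 + 245025) = 1/245022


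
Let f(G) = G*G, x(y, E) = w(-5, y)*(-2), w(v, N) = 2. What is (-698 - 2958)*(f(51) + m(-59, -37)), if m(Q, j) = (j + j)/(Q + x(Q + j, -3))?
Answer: -599353672/63 ≈ -9.5136e+6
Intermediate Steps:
x(y, E) = -4 (x(y, E) = 2*(-2) = -4)
f(G) = G²
m(Q, j) = 2*j/(-4 + Q) (m(Q, j) = (j + j)/(Q - 4) = (2*j)/(-4 + Q) = 2*j/(-4 + Q))
(-698 - 2958)*(f(51) + m(-59, -37)) = (-698 - 2958)*(51² + 2*(-37)/(-4 - 59)) = -3656*(2601 + 2*(-37)/(-63)) = -3656*(2601 + 2*(-37)*(-1/63)) = -3656*(2601 + 74/63) = -3656*163937/63 = -599353672/63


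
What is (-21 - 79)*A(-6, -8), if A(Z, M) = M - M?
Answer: 0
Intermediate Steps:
A(Z, M) = 0
(-21 - 79)*A(-6, -8) = (-21 - 79)*0 = -100*0 = 0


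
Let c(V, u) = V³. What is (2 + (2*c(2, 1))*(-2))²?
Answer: 900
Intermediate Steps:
(2 + (2*c(2, 1))*(-2))² = (2 + (2*2³)*(-2))² = (2 + (2*8)*(-2))² = (2 + 16*(-2))² = (2 - 32)² = (-30)² = 900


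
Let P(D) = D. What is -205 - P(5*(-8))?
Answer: -165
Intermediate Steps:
-205 - P(5*(-8)) = -205 - 5*(-8) = -205 - 1*(-40) = -205 + 40 = -165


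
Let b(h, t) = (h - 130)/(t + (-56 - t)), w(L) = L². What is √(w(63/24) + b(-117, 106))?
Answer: √35441/56 ≈ 3.3617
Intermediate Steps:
b(h, t) = 65/28 - h/56 (b(h, t) = (-130 + h)/(-56) = (-130 + h)*(-1/56) = 65/28 - h/56)
√(w(63/24) + b(-117, 106)) = √((63/24)² + (65/28 - 1/56*(-117))) = √((63*(1/24))² + (65/28 + 117/56)) = √((21/8)² + 247/56) = √(441/64 + 247/56) = √(5063/448) = √35441/56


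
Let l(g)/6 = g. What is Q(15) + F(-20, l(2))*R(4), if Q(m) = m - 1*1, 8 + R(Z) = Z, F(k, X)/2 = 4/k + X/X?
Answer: 38/5 ≈ 7.6000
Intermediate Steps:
l(g) = 6*g
F(k, X) = 2 + 8/k (F(k, X) = 2*(4/k + X/X) = 2*(4/k + 1) = 2*(1 + 4/k) = 2 + 8/k)
R(Z) = -8 + Z
Q(m) = -1 + m (Q(m) = m - 1 = -1 + m)
Q(15) + F(-20, l(2))*R(4) = (-1 + 15) + (2 + 8/(-20))*(-8 + 4) = 14 + (2 + 8*(-1/20))*(-4) = 14 + (2 - 2/5)*(-4) = 14 + (8/5)*(-4) = 14 - 32/5 = 38/5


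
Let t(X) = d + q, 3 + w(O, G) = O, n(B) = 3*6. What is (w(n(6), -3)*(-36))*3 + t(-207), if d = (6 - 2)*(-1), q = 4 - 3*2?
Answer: -1626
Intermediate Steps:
n(B) = 18
w(O, G) = -3 + O
q = -2 (q = 4 - 6 = -2)
d = -4 (d = 4*(-1) = -4)
t(X) = -6 (t(X) = -4 - 2 = -6)
(w(n(6), -3)*(-36))*3 + t(-207) = ((-3 + 18)*(-36))*3 - 6 = (15*(-36))*3 - 6 = -540*3 - 6 = -1620 - 6 = -1626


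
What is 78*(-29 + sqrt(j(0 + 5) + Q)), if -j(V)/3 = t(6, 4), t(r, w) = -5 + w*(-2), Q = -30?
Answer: -2028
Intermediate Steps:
t(r, w) = -5 - 2*w
j(V) = 39 (j(V) = -3*(-5 - 2*4) = -3*(-5 - 8) = -3*(-13) = 39)
78*(-29 + sqrt(j(0 + 5) + Q)) = 78*(-29 + sqrt(39 - 30)) = 78*(-29 + sqrt(9)) = 78*(-29 + 3) = 78*(-26) = -2028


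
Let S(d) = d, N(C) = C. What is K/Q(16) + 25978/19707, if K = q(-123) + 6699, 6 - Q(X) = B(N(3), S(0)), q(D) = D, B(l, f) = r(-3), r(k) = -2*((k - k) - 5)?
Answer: -32372330/19707 ≈ -1642.7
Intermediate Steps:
r(k) = 10 (r(k) = -2*(0 - 5) = -2*(-5) = 10)
B(l, f) = 10
Q(X) = -4 (Q(X) = 6 - 1*10 = 6 - 10 = -4)
K = 6576 (K = -123 + 6699 = 6576)
K/Q(16) + 25978/19707 = 6576/(-4) + 25978/19707 = 6576*(-¼) + 25978*(1/19707) = -1644 + 25978/19707 = -32372330/19707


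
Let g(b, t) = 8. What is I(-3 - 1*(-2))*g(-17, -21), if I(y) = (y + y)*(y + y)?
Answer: 32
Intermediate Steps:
I(y) = 4*y**2 (I(y) = (2*y)*(2*y) = 4*y**2)
I(-3 - 1*(-2))*g(-17, -21) = (4*(-3 - 1*(-2))**2)*8 = (4*(-3 + 2)**2)*8 = (4*(-1)**2)*8 = (4*1)*8 = 4*8 = 32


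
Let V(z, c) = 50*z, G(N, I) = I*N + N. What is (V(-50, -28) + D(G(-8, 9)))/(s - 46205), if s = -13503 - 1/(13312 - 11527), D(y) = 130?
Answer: 4230450/106578781 ≈ 0.039693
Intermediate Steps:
G(N, I) = N + I*N
s = -24102856/1785 (s = -13503 - 1/1785 = -24102856/1785 ≈ -13503.)
(V(-50, -28) + D(G(-8, 9)))/(s - 46205) = (50*(-50) + 130)/(-24102856/1785 - 46205) = (-2500 + 130)/(-106578781/1785) = -2370*(-1785/106578781) = 4230450/106578781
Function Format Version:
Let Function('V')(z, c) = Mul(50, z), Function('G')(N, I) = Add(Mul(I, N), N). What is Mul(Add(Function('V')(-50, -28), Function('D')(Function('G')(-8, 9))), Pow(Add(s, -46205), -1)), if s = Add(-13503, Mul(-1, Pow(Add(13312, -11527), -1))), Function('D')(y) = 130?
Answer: Rational(4230450, 106578781) ≈ 0.039693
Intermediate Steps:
Function('G')(N, I) = Add(N, Mul(I, N))
s = Rational(-24102856, 1785) (s = Add(-13503, Mul(-1, Pow(1785, -1))) = Add(-13503, Mul(-1, Rational(1, 1785))) = Add(-13503, Rational(-1, 1785)) = Rational(-24102856, 1785) ≈ -13503.)
Mul(Add(Function('V')(-50, -28), Function('D')(Function('G')(-8, 9))), Pow(Add(s, -46205), -1)) = Mul(Add(Mul(50, -50), 130), Pow(Add(Rational(-24102856, 1785), -46205), -1)) = Mul(Add(-2500, 130), Pow(Rational(-106578781, 1785), -1)) = Mul(-2370, Rational(-1785, 106578781)) = Rational(4230450, 106578781)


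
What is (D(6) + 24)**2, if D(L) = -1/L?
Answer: 20449/36 ≈ 568.03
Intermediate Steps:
(D(6) + 24)**2 = (-1/6 + 24)**2 = (143/6)**2 = 20449/36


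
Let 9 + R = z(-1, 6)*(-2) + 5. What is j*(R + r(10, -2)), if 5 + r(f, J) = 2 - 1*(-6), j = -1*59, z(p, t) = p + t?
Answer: 649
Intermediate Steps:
j = -59
R = -14 (R = -9 + ((-1 + 6)*(-2) + 5) = -9 + (5*(-2) + 5) = -9 + (-10 + 5) = -9 - 5 = -14)
r(f, J) = 3 (r(f, J) = -5 + (2 - 1*(-6)) = -5 + (2 + 6) = -5 + 8 = 3)
j*(R + r(10, -2)) = -59*(-14 + 3) = -59*(-11) = 649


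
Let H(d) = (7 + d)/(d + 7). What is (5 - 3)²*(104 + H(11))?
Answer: 420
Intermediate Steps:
H(d) = 1 (H(d) = (7 + d)/(7 + d) = 1)
(5 - 3)²*(104 + H(11)) = (5 - 3)²*(104 + 1) = 2²*105 = 4*105 = 420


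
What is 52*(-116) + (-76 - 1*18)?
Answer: -6126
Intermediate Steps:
52*(-116) + (-76 - 1*18) = -6032 + (-76 - 18) = -6032 - 94 = -6126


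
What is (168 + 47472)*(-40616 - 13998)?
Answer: -2601810960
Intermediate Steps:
(168 + 47472)*(-40616 - 13998) = 47640*(-54614) = -2601810960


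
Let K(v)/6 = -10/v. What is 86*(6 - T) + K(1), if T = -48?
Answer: 4584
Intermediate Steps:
K(v) = -60/v (K(v) = 6*(-10/v) = -60/v)
86*(6 - T) + K(1) = 86*(6 - 1*(-48)) - 60/1 = 86*(6 + 48) - 60*1 = 86*54 - 60 = 4644 - 60 = 4584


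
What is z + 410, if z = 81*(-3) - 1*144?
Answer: 23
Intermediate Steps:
z = -387 (z = -243 - 144 = -387)
z + 410 = -387 + 410 = 23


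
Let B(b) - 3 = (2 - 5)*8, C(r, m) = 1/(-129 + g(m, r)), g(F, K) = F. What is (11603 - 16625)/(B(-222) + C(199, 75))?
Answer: 271188/1135 ≈ 238.93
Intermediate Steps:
C(r, m) = 1/(-129 + m)
B(b) = -21 (B(b) = 3 + (2 - 5)*8 = 3 - 3*8 = 3 - 24 = -21)
(11603 - 16625)/(B(-222) + C(199, 75)) = (11603 - 16625)/(-21 + 1/(-129 + 75)) = -5022/(-21 + 1/(-54)) = -5022/(-21 - 1/54) = -5022/(-1135/54) = -5022*(-54/1135) = 271188/1135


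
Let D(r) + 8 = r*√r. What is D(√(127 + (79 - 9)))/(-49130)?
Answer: 4/24565 - 197^(¾)/49130 ≈ -0.00090746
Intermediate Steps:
D(r) = -8 + r^(3/2) (D(r) = -8 + r*√r = -8 + r^(3/2))
D(√(127 + (79 - 9)))/(-49130) = (-8 + (√(127 + (79 - 9)))^(3/2))/(-49130) = (-8 + (√(127 + 70))^(3/2))*(-1/49130) = (-8 + (√197)^(3/2))*(-1/49130) = (-8 + 197^(¾))*(-1/49130) = 4/24565 - 197^(¾)/49130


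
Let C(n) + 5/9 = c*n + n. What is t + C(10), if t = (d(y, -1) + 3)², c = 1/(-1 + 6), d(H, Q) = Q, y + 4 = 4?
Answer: 139/9 ≈ 15.444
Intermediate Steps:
y = 0 (y = -4 + 4 = 0)
c = ⅕ (c = 1/5 = ⅕ ≈ 0.20000)
t = 4 (t = (-1 + 3)² = 2² = 4)
C(n) = -5/9 + 6*n/5 (C(n) = -5/9 + (n/5 + n) = -5/9 + 6*n/5)
t + C(10) = 4 + (-5/9 + (6/5)*10) = 4 + (-5/9 + 12) = 4 + 103/9 = 139/9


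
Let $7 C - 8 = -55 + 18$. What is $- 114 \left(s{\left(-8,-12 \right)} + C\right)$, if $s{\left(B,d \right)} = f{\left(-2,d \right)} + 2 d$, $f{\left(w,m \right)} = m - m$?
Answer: $\frac{22458}{7} \approx 3208.3$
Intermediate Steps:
$f{\left(w,m \right)} = 0$
$C = - \frac{29}{7}$ ($C = \frac{8}{7} + \frac{-55 + 18}{7} = \frac{8}{7} + \frac{1}{7} \left(-37\right) = \frac{8}{7} - \frac{37}{7} = - \frac{29}{7} \approx -4.1429$)
$s{\left(B,d \right)} = 2 d$ ($s{\left(B,d \right)} = 0 + 2 d = 2 d$)
$- 114 \left(s{\left(-8,-12 \right)} + C\right) = - 114 \left(2 \left(-12\right) - \frac{29}{7}\right) = - 114 \left(-24 - \frac{29}{7}\right) = \left(-114\right) \left(- \frac{197}{7}\right) = \frac{22458}{7}$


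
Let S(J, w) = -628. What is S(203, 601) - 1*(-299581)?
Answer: 298953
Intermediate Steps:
S(203, 601) - 1*(-299581) = -628 - 1*(-299581) = -628 + 299581 = 298953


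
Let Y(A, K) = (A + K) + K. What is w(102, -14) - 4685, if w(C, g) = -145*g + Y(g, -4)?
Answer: -2677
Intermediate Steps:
Y(A, K) = A + 2*K
w(C, g) = -8 - 144*g (w(C, g) = -145*g + (g + 2*(-4)) = -145*g + (g - 8) = -145*g + (-8 + g) = -8 - 144*g)
w(102, -14) - 4685 = (-8 - 144*(-14)) - 4685 = (-8 + 2016) - 4685 = 2008 - 4685 = -2677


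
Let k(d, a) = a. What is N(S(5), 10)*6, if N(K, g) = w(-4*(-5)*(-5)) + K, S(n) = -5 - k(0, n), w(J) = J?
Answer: -660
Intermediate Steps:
S(n) = -5 - n
N(K, g) = -100 + K (N(K, g) = -4*(-5)*(-5) + K = 20*(-5) + K = -100 + K)
N(S(5), 10)*6 = (-100 + (-5 - 1*5))*6 = (-100 + (-5 - 5))*6 = (-100 - 10)*6 = -110*6 = -660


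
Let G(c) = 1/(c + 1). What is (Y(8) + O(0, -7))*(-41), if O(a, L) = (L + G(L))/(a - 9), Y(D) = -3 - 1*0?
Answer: 4879/54 ≈ 90.352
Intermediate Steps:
G(c) = 1/(1 + c)
Y(D) = -3 (Y(D) = -3 + 0 = -3)
O(a, L) = (L + 1/(1 + L))/(-9 + a) (O(a, L) = (L + 1/(1 + L))/(a - 9) = (L + 1/(1 + L))/(-9 + a))
(Y(8) + O(0, -7))*(-41) = (-3 + (1 - 7*(1 - 7))/((1 - 7)*(-9 + 0)))*(-41) = (-3 + (1 - 7*(-6))/(-6*(-9)))*(-41) = (-3 - ⅙*(-⅑)*(1 + 42))*(-41) = (-3 - ⅙*(-⅑)*43)*(-41) = (-3 + 43/54)*(-41) = -119/54*(-41) = 4879/54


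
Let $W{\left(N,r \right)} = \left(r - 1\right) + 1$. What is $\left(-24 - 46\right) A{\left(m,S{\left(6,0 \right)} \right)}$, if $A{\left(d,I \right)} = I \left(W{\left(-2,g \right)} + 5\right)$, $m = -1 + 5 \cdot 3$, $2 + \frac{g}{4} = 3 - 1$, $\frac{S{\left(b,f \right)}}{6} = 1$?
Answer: $-2100$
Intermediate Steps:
$S{\left(b,f \right)} = 6$ ($S{\left(b,f \right)} = 6 \cdot 1 = 6$)
$g = 0$ ($g = -8 + 4 \left(3 - 1\right) = -8 + 4 \cdot 2 = -8 + 8 = 0$)
$W{\left(N,r \right)} = r$ ($W{\left(N,r \right)} = \left(-1 + r\right) + 1 = r$)
$m = 14$ ($m = -1 + 15 = 14$)
$A{\left(d,I \right)} = 5 I$ ($A{\left(d,I \right)} = I \left(0 + 5\right) = I 5 = 5 I$)
$\left(-24 - 46\right) A{\left(m,S{\left(6,0 \right)} \right)} = \left(-24 - 46\right) 5 \cdot 6 = \left(-70\right) 30 = -2100$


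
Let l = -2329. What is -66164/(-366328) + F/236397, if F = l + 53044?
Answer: 407372567/1030938574 ≈ 0.39515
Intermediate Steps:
F = 50715 (F = -2329 + 53044 = 50715)
-66164/(-366328) + F/236397 = -66164/(-366328) + 50715/236397 = -66164*(-1/366328) + 50715*(1/236397) = 16541/91582 + 2415/11257 = 407372567/1030938574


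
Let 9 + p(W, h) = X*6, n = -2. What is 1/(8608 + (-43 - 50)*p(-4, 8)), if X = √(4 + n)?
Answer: 9445/88585297 + 558*√2/88585297 ≈ 0.00011553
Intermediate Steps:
X = √2 (X = √(4 - 2) = √2 ≈ 1.4142)
p(W, h) = -9 + 6*√2 (p(W, h) = -9 + √2*6 = -9 + 6*√2)
1/(8608 + (-43 - 50)*p(-4, 8)) = 1/(8608 + (-43 - 50)*(-9 + 6*√2)) = 1/(8608 - 93*(-9 + 6*√2)) = 1/(8608 + (837 - 558*√2)) = 1/(9445 - 558*√2)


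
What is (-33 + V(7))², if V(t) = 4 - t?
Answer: 1296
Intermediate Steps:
(-33 + V(7))² = (-33 + (4 - 1*7))² = (-33 + (4 - 7))² = (-33 - 3)² = (-36)² = 1296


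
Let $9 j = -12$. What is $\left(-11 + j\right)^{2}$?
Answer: $\frac{1369}{9} \approx 152.11$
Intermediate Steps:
$j = - \frac{4}{3}$ ($j = \frac{1}{9} \left(-12\right) = - \frac{4}{3} \approx -1.3333$)
$\left(-11 + j\right)^{2} = \left(-11 - \frac{4}{3}\right)^{2} = \left(- \frac{37}{3}\right)^{2} = \frac{1369}{9}$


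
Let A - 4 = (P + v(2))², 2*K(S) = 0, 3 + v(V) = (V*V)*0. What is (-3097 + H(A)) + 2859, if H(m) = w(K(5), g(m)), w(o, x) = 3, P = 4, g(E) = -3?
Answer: -235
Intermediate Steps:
v(V) = -3 (v(V) = -3 + (V*V)*0 = -3 + V²*0 = -3 + 0 = -3)
K(S) = 0 (K(S) = (½)*0 = 0)
A = 5 (A = 4 + (4 - 3)² = 4 + 1² = 4 + 1 = 5)
H(m) = 3
(-3097 + H(A)) + 2859 = (-3097 + 3) + 2859 = -3094 + 2859 = -235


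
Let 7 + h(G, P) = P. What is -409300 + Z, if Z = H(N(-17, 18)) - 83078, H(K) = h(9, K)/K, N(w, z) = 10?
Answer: -4923777/10 ≈ -4.9238e+5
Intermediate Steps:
h(G, P) = -7 + P
H(K) = (-7 + K)/K
Z = -830777/10 (Z = (-7 + 10)/10 - 83078 = (⅒)*3 - 83078 = 3/10 - 83078 = -830777/10 ≈ -83078.)
-409300 + Z = -409300 - 830777/10 = -4923777/10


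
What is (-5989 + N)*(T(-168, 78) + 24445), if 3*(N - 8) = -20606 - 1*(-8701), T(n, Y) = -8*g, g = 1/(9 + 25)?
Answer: -12403664728/51 ≈ -2.4321e+8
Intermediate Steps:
g = 1/34 ≈ 0.029412
T(n, Y) = -4/17 (T(n, Y) = -8*1/34 = -4/17)
N = -11881/3 (N = 8 + (-20606 - 1*(-8701))/3 = 8 + (-20606 + 8701)/3 = 8 + (⅓)*(-11905) = 8 - 11905/3 = -11881/3 ≈ -3960.3)
(-5989 + N)*(T(-168, 78) + 24445) = (-5989 - 11881/3)*(-4/17 + 24445) = -29848/3*415561/17 = -12403664728/51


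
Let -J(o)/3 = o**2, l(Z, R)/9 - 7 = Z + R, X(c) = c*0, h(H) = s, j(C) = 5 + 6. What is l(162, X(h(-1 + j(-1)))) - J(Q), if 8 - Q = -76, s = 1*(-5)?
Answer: 22689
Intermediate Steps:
j(C) = 11
s = -5
h(H) = -5
Q = 84 (Q = 8 - 1*(-76) = 8 + 76 = 84)
X(c) = 0
l(Z, R) = 63 + 9*R + 9*Z (l(Z, R) = 63 + 9*(Z + R) = 63 + 9*(R + Z) = 63 + (9*R + 9*Z) = 63 + 9*R + 9*Z)
J(o) = -3*o**2
l(162, X(h(-1 + j(-1)))) - J(Q) = (63 + 9*0 + 9*162) - (-3)*84**2 = (63 + 0 + 1458) - (-3)*7056 = 1521 - 1*(-21168) = 1521 + 21168 = 22689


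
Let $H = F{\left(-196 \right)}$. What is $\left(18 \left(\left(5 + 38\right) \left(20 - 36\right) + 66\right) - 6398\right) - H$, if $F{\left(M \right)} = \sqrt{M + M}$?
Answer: $-17594 - 14 i \sqrt{2} \approx -17594.0 - 19.799 i$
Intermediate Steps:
$F{\left(M \right)} = \sqrt{2} \sqrt{M}$ ($F{\left(M \right)} = \sqrt{2 M} = \sqrt{2} \sqrt{M}$)
$H = 14 i \sqrt{2}$ ($H = \sqrt{2} \sqrt{-196} = \sqrt{2} \cdot 14 i = 14 i \sqrt{2} \approx 19.799 i$)
$\left(18 \left(\left(5 + 38\right) \left(20 - 36\right) + 66\right) - 6398\right) - H = \left(18 \left(\left(5 + 38\right) \left(20 - 36\right) + 66\right) - 6398\right) - 14 i \sqrt{2} = \left(18 \left(43 \left(-16\right) + 66\right) - 6398\right) - 14 i \sqrt{2} = \left(18 \left(-688 + 66\right) - 6398\right) - 14 i \sqrt{2} = \left(18 \left(-622\right) - 6398\right) - 14 i \sqrt{2} = \left(-11196 - 6398\right) - 14 i \sqrt{2} = -17594 - 14 i \sqrt{2}$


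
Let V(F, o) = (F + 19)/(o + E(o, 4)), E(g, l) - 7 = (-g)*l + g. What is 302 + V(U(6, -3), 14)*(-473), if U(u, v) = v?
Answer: 13910/21 ≈ 662.38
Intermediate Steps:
E(g, l) = 7 + g - g*l (E(g, l) = 7 + ((-g)*l + g) = 7 + (-g*l + g) = 7 + (g - g*l) = 7 + g - g*l)
V(F, o) = (19 + F)/(7 - 2*o) (V(F, o) = (F + 19)/(o + (7 + o - 1*o*4)) = (19 + F)/(o + (7 + o - 4*o)) = (19 + F)/(o + (7 - 3*o)) = (19 + F)/(7 - 2*o))
302 + V(U(6, -3), 14)*(-473) = 302 + ((19 - 3)/(7 - 2*14))*(-473) = 302 + (16/(7 - 28))*(-473) = 302 + (16/(-21))*(-473) = 302 - 1/21*16*(-473) = 302 - 16/21*(-473) = 302 + 7568/21 = 13910/21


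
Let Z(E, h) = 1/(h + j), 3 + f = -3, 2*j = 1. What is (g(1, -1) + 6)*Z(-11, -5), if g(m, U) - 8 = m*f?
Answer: -16/9 ≈ -1.7778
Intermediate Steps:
j = ½ (j = (½)*1 = ½ ≈ 0.50000)
f = -6 (f = -3 - 3 = -6)
g(m, U) = 8 - 6*m (g(m, U) = 8 + m*(-6) = 8 - 6*m)
Z(E, h) = 1/(½ + h) (Z(E, h) = 1/(h + ½) = 1/(½ + h))
(g(1, -1) + 6)*Z(-11, -5) = ((8 - 6*1) + 6)*(2/(1 + 2*(-5))) = ((8 - 6) + 6)*(2/(1 - 10)) = (2 + 6)*(2/(-9)) = 8*(2*(-⅑)) = 8*(-2/9) = -16/9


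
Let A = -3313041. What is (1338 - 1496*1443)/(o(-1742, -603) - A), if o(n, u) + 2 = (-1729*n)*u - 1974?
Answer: 2157390/1812875489 ≈ 0.0011900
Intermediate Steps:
o(n, u) = -1976 - 1729*n*u (o(n, u) = -2 + ((-1729*n)*u - 1974) = -2 + (-1729*n*u - 1974) = -2 + (-1974 - 1729*n*u) = -1976 - 1729*n*u)
(1338 - 1496*1443)/(o(-1742, -603) - A) = (1338 - 1496*1443)/((-1976 - 1729*(-1742)*(-603)) - 1*(-3313041)) = (1338 - 2158728)/((-1976 - 1816186554) + 3313041) = -2157390/(-1816188530 + 3313041) = -2157390/(-1812875489) = -2157390*(-1/1812875489) = 2157390/1812875489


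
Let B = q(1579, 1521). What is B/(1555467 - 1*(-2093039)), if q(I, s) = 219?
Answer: 219/3648506 ≈ 6.0025e-5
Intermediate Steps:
B = 219
B/(1555467 - 1*(-2093039)) = 219/(1555467 - 1*(-2093039)) = 219/(1555467 + 2093039) = 219/3648506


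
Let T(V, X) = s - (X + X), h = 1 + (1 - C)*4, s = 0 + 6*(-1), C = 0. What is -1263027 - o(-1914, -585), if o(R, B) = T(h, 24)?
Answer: -1262973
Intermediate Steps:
s = -6 (s = 0 - 6 = -6)
h = 5 (h = 1 + (1 - 1*0)*4 = 1 + (1 + 0)*4 = 1 + 1*4 = 1 + 4 = 5)
T(V, X) = -6 - 2*X (T(V, X) = -6 - (X + X) = -6 - 2*X)
o(R, B) = -54 (o(R, B) = -6 - 2*24 = -6 - 48 = -54)
-1263027 - o(-1914, -585) = -1263027 - 1*(-54) = -1263027 + 54 = -1262973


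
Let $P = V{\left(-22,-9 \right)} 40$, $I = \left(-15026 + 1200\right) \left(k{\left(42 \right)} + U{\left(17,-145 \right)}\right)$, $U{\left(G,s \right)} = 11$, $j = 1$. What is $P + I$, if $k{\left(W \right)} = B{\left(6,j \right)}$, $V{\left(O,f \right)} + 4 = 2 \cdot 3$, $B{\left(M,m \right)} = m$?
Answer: $-165832$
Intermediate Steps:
$V{\left(O,f \right)} = 2$ ($V{\left(O,f \right)} = -4 + 2 \cdot 3 = -4 + 6 = 2$)
$k{\left(W \right)} = 1$
$I = -165912$ ($I = \left(-15026 + 1200\right) \left(1 + 11\right) = \left(-13826\right) 12 = -165912$)
$P = 80$ ($P = 2 \cdot 40 = 80$)
$P + I = 80 - 165912 = -165832$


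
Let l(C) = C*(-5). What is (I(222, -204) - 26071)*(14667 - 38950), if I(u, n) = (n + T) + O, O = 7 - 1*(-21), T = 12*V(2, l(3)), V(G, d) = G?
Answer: 636773109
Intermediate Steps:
l(C) = -5*C
T = 24 (T = 12*2 = 24)
O = 28 (O = 7 + 21 = 28)
I(u, n) = 52 + n (I(u, n) = (n + 24) + 28 = (24 + n) + 28 = 52 + n)
(I(222, -204) - 26071)*(14667 - 38950) = ((52 - 204) - 26071)*(14667 - 38950) = (-152 - 26071)*(-24283) = -26223*(-24283) = 636773109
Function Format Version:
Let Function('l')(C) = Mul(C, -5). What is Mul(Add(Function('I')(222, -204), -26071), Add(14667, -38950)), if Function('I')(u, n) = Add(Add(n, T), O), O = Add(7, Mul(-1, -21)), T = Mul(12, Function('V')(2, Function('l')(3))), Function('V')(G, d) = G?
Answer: 636773109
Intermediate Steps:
Function('l')(C) = Mul(-5, C)
T = 24 (T = Mul(12, 2) = 24)
O = 28 (O = Add(7, 21) = 28)
Function('I')(u, n) = Add(52, n) (Function('I')(u, n) = Add(Add(n, 24), 28) = Add(Add(24, n), 28) = Add(52, n))
Mul(Add(Function('I')(222, -204), -26071), Add(14667, -38950)) = Mul(Add(Add(52, -204), -26071), Add(14667, -38950)) = Mul(Add(-152, -26071), -24283) = Mul(-26223, -24283) = 636773109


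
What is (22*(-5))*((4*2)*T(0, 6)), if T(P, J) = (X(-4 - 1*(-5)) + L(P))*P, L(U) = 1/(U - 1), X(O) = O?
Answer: 0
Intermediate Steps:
L(U) = 1/(-1 + U)
T(P, J) = P*(1 + 1/(-1 + P)) (T(P, J) = ((-4 - 1*(-5)) + 1/(-1 + P))*P = ((-4 + 5) + 1/(-1 + P))*P = (1 + 1/(-1 + P))*P = P*(1 + 1/(-1 + P)))
(22*(-5))*((4*2)*T(0, 6)) = (22*(-5))*((4*2)*(0²/(-1 + 0))) = -880*0/(-1) = -880*0*(-1) = -880*0 = -110*0 = 0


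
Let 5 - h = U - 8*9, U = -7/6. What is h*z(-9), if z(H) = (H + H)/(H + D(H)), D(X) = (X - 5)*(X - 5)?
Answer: -1407/187 ≈ -7.5241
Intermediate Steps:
U = -7/6 (U = -7*⅙ = -7/6 ≈ -1.1667)
D(X) = (-5 + X)² (D(X) = (-5 + X)*(-5 + X) = (-5 + X)²)
z(H) = 2*H/(H + (-5 + H)²) (z(H) = (H + H)/(H + (-5 + H)²) = (2*H)/(H + (-5 + H)²) = 2*H/(H + (-5 + H)²))
h = 469/6 (h = 5 - (-7/6 - 8*9) = 5 - (-7/6 - 72) = 5 - 1*(-439/6) = 5 + 439/6 = 469/6 ≈ 78.167)
h*z(-9) = 469*(2*(-9)/(-9 + (-5 - 9)²))/6 = 469*(2*(-9)/(-9 + (-14)²))/6 = 469*(2*(-9)/(-9 + 196))/6 = 469*(2*(-9)/187)/6 = 469*(2*(-9)*(1/187))/6 = (469/6)*(-18/187) = -1407/187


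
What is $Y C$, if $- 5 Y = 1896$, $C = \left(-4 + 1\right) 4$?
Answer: $\frac{22752}{5} \approx 4550.4$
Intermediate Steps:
$C = -12$ ($C = \left(-3\right) 4 = -12$)
$Y = - \frac{1896}{5}$ ($Y = \left(- \frac{1}{5}\right) 1896 = - \frac{1896}{5} \approx -379.2$)
$Y C = \left(- \frac{1896}{5}\right) \left(-12\right) = \frac{22752}{5}$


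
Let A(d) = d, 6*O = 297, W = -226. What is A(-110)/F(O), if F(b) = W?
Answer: 55/113 ≈ 0.48673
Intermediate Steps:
O = 99/2 (O = (⅙)*297 = 99/2 ≈ 49.500)
F(b) = -226
A(-110)/F(O) = -110/(-226) = -110*(-1/226) = 55/113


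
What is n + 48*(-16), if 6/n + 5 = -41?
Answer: -17667/23 ≈ -768.13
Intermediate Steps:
n = -3/23 (n = 6/(-5 - 41) = 6/(-46) = 6*(-1/46) = -3/23 ≈ -0.13043)
n + 48*(-16) = -3/23 + 48*(-16) = -3/23 - 768 = -17667/23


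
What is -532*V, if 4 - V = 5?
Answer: 532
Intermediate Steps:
V = -1 (V = 4 - 1*5 = 4 - 5 = -1)
-532*V = -532*(-1) = -38*(-14) = 532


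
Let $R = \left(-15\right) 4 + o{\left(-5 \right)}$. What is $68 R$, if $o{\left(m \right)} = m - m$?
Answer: $-4080$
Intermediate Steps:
$o{\left(m \right)} = 0$
$R = -60$ ($R = \left(-15\right) 4 + 0 = -60 + 0 = -60$)
$68 R = 68 \left(-60\right) = -4080$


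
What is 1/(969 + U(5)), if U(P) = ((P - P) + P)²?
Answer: 1/994 ≈ 0.0010060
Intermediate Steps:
U(P) = P² (U(P) = (0 + P)² = P²)
1/(969 + U(5)) = 1/(969 + 5²) = 1/(969 + 25) = 1/994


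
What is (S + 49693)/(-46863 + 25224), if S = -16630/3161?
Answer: -157062943/68400879 ≈ -2.2962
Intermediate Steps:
S = -16630/3161 (S = -16630*1/3161 = -16630/3161 ≈ -5.2610)
(S + 49693)/(-46863 + 25224) = (-16630/3161 + 49693)/(-46863 + 25224) = (157062943/3161)/(-21639) = (157062943/3161)*(-1/21639) = -157062943/68400879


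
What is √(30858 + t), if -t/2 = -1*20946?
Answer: 5*√2910 ≈ 269.72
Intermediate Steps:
t = 41892 (t = -(-2)*20946 = -2*(-20946) = 41892)
√(30858 + t) = √(30858 + 41892) = √72750 = 5*√2910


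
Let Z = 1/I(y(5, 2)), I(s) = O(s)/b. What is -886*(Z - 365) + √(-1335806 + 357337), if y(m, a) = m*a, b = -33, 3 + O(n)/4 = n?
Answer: 4542079/14 + I*√978469 ≈ 3.2443e+5 + 989.18*I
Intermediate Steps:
O(n) = -12 + 4*n
y(m, a) = a*m
I(s) = 4/11 - 4*s/33 (I(s) = (-12 + 4*s)/(-33) = (-12 + 4*s)*(-1/33) = 4/11 - 4*s/33)
Z = -33/28 (Z = 1/(4/11 - 8*5/33) = 1/(4/11 - 4/33*10) = 1/(4/11 - 40/33) = 1/(-28/33) = -33/28 ≈ -1.1786)
-886*(Z - 365) + √(-1335806 + 357337) = -886*(-33/28 - 365) + √(-1335806 + 357337) = -886*(-10253/28) + √(-978469) = 4542079/14 + I*√978469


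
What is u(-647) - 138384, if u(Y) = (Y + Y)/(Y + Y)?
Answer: -138383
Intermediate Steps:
u(Y) = 1 (u(Y) = (2*Y)/((2*Y)) = (2*Y)*(1/(2*Y)) = 1)
u(-647) - 138384 = 1 - 138384 = -138383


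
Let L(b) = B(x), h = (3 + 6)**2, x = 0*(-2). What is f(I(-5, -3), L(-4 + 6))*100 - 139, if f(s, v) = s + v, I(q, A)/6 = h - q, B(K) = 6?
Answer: 52061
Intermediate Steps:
x = 0
h = 81 (h = 9**2 = 81)
L(b) = 6
I(q, A) = 486 - 6*q (I(q, A) = 6*(81 - q) = 486 - 6*q)
f(I(-5, -3), L(-4 + 6))*100 - 139 = ((486 - 6*(-5)) + 6)*100 - 139 = ((486 + 30) + 6)*100 - 139 = (516 + 6)*100 - 139 = 522*100 - 139 = 52200 - 139 = 52061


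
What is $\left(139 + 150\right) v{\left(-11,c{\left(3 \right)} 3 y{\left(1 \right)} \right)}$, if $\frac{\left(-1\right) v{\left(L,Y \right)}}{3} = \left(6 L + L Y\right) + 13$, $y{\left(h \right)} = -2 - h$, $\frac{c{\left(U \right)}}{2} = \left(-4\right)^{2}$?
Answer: $-2700705$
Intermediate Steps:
$c{\left(U \right)} = 32$ ($c{\left(U \right)} = 2 \left(-4\right)^{2} = 2 \cdot 16 = 32$)
$v{\left(L,Y \right)} = -39 - 18 L - 3 L Y$ ($v{\left(L,Y \right)} = - 3 \left(\left(6 L + L Y\right) + 13\right) = - 3 \left(13 + 6 L + L Y\right) = -39 - 18 L - 3 L Y$)
$\left(139 + 150\right) v{\left(-11,c{\left(3 \right)} 3 y{\left(1 \right)} \right)} = \left(139 + 150\right) \left(-39 - -198 - - 33 \cdot 32 \cdot 3 \left(-2 - 1\right)\right) = 289 \left(-39 + 198 - - 33 \cdot 96 \left(-2 - 1\right)\right) = 289 \left(-39 + 198 - - 33 \cdot 96 \left(-3\right)\right) = 289 \left(-39 + 198 - \left(-33\right) \left(-288\right)\right) = 289 \left(-39 + 198 - 9504\right) = 289 \left(-9345\right) = -2700705$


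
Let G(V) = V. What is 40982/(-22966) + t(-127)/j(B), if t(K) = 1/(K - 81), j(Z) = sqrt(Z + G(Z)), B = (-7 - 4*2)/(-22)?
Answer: -20491/11483 - sqrt(165)/3120 ≈ -1.7886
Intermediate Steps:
B = 15/22 (B = (-7 - 8)*(-1/22) = -15*(-1/22) = 15/22 ≈ 0.68182)
j(Z) = sqrt(2)*sqrt(Z) (j(Z) = sqrt(Z + Z) = sqrt(2*Z) = sqrt(2)*sqrt(Z))
t(K) = 1/(-81 + K)
40982/(-22966) + t(-127)/j(B) = 40982/(-22966) + 1/((-81 - 127)*((sqrt(2)*sqrt(15/22)))) = 40982*(-1/22966) + 1/((-208)*((sqrt(2)*(sqrt(330)/22)))) = -20491/11483 - sqrt(165)/15/208 = -20491/11483 - sqrt(165)/3120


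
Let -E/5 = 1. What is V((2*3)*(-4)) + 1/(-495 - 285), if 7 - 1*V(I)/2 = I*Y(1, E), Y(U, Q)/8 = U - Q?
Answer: 1808039/780 ≈ 2318.0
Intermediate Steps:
E = -5 (E = -5*1 = -5)
Y(U, Q) = -8*Q + 8*U (Y(U, Q) = 8*(U - Q) = -8*Q + 8*U)
V(I) = 14 - 96*I (V(I) = 14 - 2*I*(-8*(-5) + 8*1) = 14 - 2*I*(40 + 8) = 14 - 2*I*48 = 14 - 96*I)
V((2*3)*(-4)) + 1/(-495 - 285) = (14 - 96*2*3*(-4)) + 1/(-495 - 285) = (14 - 576*(-4)) + 1/(-780) = (14 - 96*(-24)) - 1/780 = (14 + 2304) - 1/780 = 2318 - 1/780 = 1808039/780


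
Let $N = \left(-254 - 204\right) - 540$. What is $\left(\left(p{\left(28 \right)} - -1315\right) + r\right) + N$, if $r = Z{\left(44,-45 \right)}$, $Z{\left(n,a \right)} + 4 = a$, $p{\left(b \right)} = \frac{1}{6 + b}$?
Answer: $\frac{9113}{34} \approx 268.03$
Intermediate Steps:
$N = -998$ ($N = -458 - 540 = -998$)
$Z{\left(n,a \right)} = -4 + a$
$r = -49$ ($r = -4 - 45 = -49$)
$\left(\left(p{\left(28 \right)} - -1315\right) + r\right) + N = \left(\left(\frac{1}{6 + 28} - -1315\right) - 49\right) - 998 = \left(\left(\frac{1}{34} + 1315\right) - 49\right) - 998 = \left(\frac{44711}{34} - 49\right) - 998 = \frac{43045}{34} - 998 = \frac{9113}{34}$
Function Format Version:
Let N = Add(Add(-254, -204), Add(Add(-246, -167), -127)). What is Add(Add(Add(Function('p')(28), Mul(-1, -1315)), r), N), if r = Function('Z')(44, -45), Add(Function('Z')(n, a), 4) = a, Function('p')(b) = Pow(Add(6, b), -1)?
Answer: Rational(9113, 34) ≈ 268.03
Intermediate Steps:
N = -998 (N = Add(-458, Add(-413, -127)) = Add(-458, -540) = -998)
Function('Z')(n, a) = Add(-4, a)
r = -49 (r = Add(-4, -45) = -49)
Add(Add(Add(Function('p')(28), Mul(-1, -1315)), r), N) = Add(Add(Add(Pow(Add(6, 28), -1), Mul(-1, -1315)), -49), -998) = Add(Add(Add(Pow(34, -1), 1315), -49), -998) = Add(Add(Add(Rational(1, 34), 1315), -49), -998) = Add(Add(Rational(44711, 34), -49), -998) = Add(Rational(43045, 34), -998) = Rational(9113, 34)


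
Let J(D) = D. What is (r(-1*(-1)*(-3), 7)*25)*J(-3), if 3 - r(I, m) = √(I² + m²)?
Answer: -225 + 75*√58 ≈ 346.18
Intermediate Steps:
r(I, m) = 3 - √(I² + m²)
(r(-1*(-1)*(-3), 7)*25)*J(-3) = ((3 - √((-1*(-1)*(-3))² + 7²))*25)*(-3) = ((3 - √((1*(-3))² + 49))*25)*(-3) = ((3 - √((-3)² + 49))*25)*(-3) = ((3 - √(9 + 49))*25)*(-3) = ((3 - √58)*25)*(-3) = (75 - 25*√58)*(-3) = -225 + 75*√58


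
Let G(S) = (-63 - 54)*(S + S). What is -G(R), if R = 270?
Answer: 63180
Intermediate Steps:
G(S) = -234*S
-G(R) = -(-234)*270 = -1*(-63180) = 63180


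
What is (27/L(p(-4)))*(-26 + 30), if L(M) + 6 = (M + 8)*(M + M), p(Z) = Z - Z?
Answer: -18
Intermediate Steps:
p(Z) = 0
L(M) = -6 + 2*M*(8 + M) (L(M) = -6 + (M + 8)*(M + M) = -6 + (8 + M)*(2*M) = -6 + 2*M*(8 + M))
(27/L(p(-4)))*(-26 + 30) = (27/(-6 + 2*0² + 16*0))*(-26 + 30) = (27/(-6 + 2*0 + 0))*4 = (27/(-6 + 0 + 0))*4 = (27/(-6))*4 = (27*(-⅙))*4 = -9/2*4 = -18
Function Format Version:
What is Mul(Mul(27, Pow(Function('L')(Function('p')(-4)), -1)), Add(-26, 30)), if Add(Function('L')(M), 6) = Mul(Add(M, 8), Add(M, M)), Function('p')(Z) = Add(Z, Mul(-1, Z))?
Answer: -18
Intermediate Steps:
Function('p')(Z) = 0
Function('L')(M) = Add(-6, Mul(2, M, Add(8, M))) (Function('L')(M) = Add(-6, Mul(Add(M, 8), Add(M, M))) = Add(-6, Mul(Add(8, M), Mul(2, M))) = Add(-6, Mul(2, M, Add(8, M))))
Mul(Mul(27, Pow(Function('L')(Function('p')(-4)), -1)), Add(-26, 30)) = Mul(Mul(27, Pow(Add(-6, Mul(2, Pow(0, 2)), Mul(16, 0)), -1)), Add(-26, 30)) = Mul(Mul(27, Pow(Add(-6, Mul(2, 0), 0), -1)), 4) = Mul(Mul(27, Pow(Add(-6, 0, 0), -1)), 4) = Mul(Mul(27, Pow(-6, -1)), 4) = Mul(Mul(27, Rational(-1, 6)), 4) = Mul(Rational(-9, 2), 4) = -18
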